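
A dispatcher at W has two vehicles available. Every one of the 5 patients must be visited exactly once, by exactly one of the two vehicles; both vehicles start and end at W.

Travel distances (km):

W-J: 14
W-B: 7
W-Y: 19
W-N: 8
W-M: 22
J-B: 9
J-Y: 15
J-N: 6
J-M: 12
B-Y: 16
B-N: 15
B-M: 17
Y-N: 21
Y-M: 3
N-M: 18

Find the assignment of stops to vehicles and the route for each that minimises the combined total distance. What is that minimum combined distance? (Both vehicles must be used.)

62 km — the smallest possible combined total.

Try each way of splitting the stops between the two vehicles (each non-empty) and, for each split, find the best tour for each vehicle:
  {J} + {B, Y, N, M}: 28 + 52 = 80
  {B} + {J, Y, N, M}: 14 + 48 = 62
  {J, B} + {Y, N, M}: 30 + 48 = 78
  {Y} + {J, B, N, M}: 38 + 50 = 88
  {J, Y} + {B, N, M}: 48 + 50 = 98
  {B, Y} + {J, N, M}: 42 + 48 = 90
  … (15 splits in total)
Best: vehicle 1 W → B → W = 14; vehicle 2 W → Y → M → J → N → W = 48; combined 62.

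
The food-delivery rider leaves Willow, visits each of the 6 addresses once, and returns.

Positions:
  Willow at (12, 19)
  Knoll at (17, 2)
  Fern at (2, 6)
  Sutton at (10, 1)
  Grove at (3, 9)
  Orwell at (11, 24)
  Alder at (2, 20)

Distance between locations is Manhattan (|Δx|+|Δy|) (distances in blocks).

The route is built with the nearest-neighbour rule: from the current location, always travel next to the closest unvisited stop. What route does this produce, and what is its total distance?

Total distance 78 blocks via the nearest-neighbour route Willow → Orwell → Alder → Grove → Fern → Sutton → Knoll → Willow.

From Willow: distances to unvisited — Orwell=6, Alder=11, Grove=19, Sutton=20, Knoll=22, Fern=23. Nearest is Orwell (6).
From Orwell: distances to unvisited — Alder=13, Grove=23, Sutton=24, Fern=27, Knoll=28. Nearest is Alder (13).
From Alder: distances to unvisited — Grove=12, Fern=14, Sutton=27, Knoll=33. Nearest is Grove (12).
From Grove: distances to unvisited — Fern=4, Sutton=15, Knoll=21. Nearest is Fern (4).
From Fern: distances to unvisited — Sutton=13, Knoll=19. Nearest is Sutton (13).
From Sutton: distances to unvisited — Knoll=8. Nearest is Knoll (8).
Return Knoll→Willow: 22.
Total = 6 + 13 + 12 + 4 + 13 + 8 + 22 = 78.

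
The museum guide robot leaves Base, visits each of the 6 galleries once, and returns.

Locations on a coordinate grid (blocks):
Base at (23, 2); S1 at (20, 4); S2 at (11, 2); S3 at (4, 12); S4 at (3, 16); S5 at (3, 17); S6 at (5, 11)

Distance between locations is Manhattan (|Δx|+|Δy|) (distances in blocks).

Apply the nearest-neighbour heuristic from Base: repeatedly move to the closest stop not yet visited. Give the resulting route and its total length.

At Base the remaining stops are S1 5, S2 12, S6 27, S3 29, S4 34, S5 35; go to S1.
At S1 the remaining stops are S2 11, S6 22, S3 24, S4 29, S5 30; go to S2.
At S2 the remaining stops are S6 15, S3 17, S4 22, S5 23; go to S6.
At S6 the remaining stops are S3 2, S4 7, S5 8; go to S3.
At S3 the remaining stops are S4 5, S5 6; go to S4.
At S4 the remaining stops are S5 1; go to S5.
Return S5→Base: 35.
Total = 5 + 11 + 15 + 2 + 5 + 1 + 35 = 74.

Nearest-neighbour total = 74 blocks; route Base → S1 → S2 → S6 → S3 → S4 → S5 → Base.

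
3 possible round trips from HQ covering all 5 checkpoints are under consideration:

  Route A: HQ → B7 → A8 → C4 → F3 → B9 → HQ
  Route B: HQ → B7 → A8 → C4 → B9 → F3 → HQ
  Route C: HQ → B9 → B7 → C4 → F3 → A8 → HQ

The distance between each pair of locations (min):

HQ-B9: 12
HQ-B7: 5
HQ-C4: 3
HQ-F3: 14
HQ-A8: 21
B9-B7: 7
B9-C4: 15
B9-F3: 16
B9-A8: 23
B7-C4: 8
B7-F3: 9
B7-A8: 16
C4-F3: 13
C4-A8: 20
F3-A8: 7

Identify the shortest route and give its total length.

Route A: 5 + 16 + 20 + 13 + 16 + 12 = 82
Route B: 5 + 16 + 20 + 15 + 16 + 14 = 86
Route C: 12 + 7 + 8 + 13 + 7 + 21 = 68

68 min — Route C is the shortest.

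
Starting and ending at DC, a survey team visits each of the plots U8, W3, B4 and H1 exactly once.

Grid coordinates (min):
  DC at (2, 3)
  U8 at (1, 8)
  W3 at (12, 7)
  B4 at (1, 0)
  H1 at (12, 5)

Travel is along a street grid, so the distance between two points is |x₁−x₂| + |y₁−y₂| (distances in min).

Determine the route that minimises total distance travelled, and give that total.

DC - U8 - W3 - B4 - H1 - DC: 6+12+18+16+12 = 64
DC - U8 - W3 - H1 - B4 - DC: 6+12+2+16+4 = 40
DC - U8 - B4 - W3 - H1 - DC: 6+8+18+2+12 = 46
DC - U8 - B4 - H1 - W3 - DC: 6+8+16+2+14 = 46
DC - U8 - H1 - W3 - B4 - DC: 6+14+2+18+4 = 44
DC - U8 - H1 - B4 - W3 - DC: 6+14+16+18+14 = 68
DC - W3 - U8 - B4 - H1 - DC: 14+12+8+16+12 = 62
DC - W3 - U8 - H1 - B4 - DC: 14+12+14+16+4 = 60
DC - W3 - B4 - U8 - H1 - DC: 14+18+8+14+12 = 66
DC - W3 - H1 - U8 - B4 - DC: 14+2+14+8+4 = 42
DC - B4 - U8 - W3 - H1 - DC: 4+8+12+2+12 = 38
DC - B4 - W3 - U8 - H1 - DC: 4+18+12+14+12 = 60
The minimum is 38.
One optimal route: DC → B4 → U8 → W3 → H1 → DC (or its reverse).

38 min — the shortest possible round trip.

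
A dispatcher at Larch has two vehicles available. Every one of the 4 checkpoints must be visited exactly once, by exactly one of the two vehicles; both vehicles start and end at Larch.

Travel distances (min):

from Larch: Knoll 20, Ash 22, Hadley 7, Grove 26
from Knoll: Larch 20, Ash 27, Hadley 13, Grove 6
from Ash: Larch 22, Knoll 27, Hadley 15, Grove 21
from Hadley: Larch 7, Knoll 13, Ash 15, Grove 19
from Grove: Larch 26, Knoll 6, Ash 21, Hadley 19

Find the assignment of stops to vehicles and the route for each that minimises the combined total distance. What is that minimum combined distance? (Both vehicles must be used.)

Try each way of splitting the stops between the two vehicles (each non-empty) and, for each split, find the best tour for each vehicle:
  {Knoll} + {Ash, Hadley, Grove}: 40 + 69 = 109
  {Ash} + {Knoll, Hadley, Grove}: 44 + 52 = 96
  {Knoll, Ash} + {Hadley, Grove}: 69 + 52 = 121
  {Hadley} + {Knoll, Ash, Grove}: 14 + 69 = 83
  {Knoll, Hadley} + {Ash, Grove}: 40 + 69 = 109
  {Ash, Hadley} + {Knoll, Grove}: 44 + 52 = 96
  … (7 splits in total)
Best: vehicle 1 Larch → Hadley → Larch = 14; vehicle 2 Larch → Knoll → Grove → Ash → Larch = 69; combined 83.

Minimum combined distance: 83 min.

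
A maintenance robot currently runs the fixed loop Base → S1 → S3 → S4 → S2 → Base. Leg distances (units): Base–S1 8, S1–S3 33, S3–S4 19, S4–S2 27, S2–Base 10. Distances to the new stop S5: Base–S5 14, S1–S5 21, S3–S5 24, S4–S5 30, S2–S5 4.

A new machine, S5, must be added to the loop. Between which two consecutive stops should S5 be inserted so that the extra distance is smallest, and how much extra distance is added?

Insertion cost between consecutive stops i–j is d(i,S5) + d(S5,j) − d(i,j):
  between Base and S1: 14 + 21 − 8 = 27
  between S1 and S3: 21 + 24 − 33 = 12
  between S3 and S4: 24 + 30 − 19 = 35
  between S4 and S2: 30 + 4 − 27 = 7
  between S2 and Base: 4 + 14 − 10 = 8
Cheapest insertion is between S4 and S2, adding 7.
New total = 97 + 7 = 104.

Adding 7 by placing S5 on the S4–S2 leg.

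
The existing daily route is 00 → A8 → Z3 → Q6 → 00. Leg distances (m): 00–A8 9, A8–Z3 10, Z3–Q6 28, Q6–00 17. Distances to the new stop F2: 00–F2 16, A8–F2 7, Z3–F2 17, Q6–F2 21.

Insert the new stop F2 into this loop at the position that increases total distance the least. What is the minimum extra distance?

Insertion cost between consecutive stops i–j is d(i,F2) + d(F2,j) − d(i,j):
  between 00 and A8: 16 + 7 − 9 = 14
  between A8 and Z3: 7 + 17 − 10 = 14
  between Z3 and Q6: 17 + 21 − 28 = 10
  between Q6 and 00: 21 + 16 − 17 = 20
Cheapest insertion is between Z3 and Q6, adding 10.
New total = 64 + 10 = 74.

+10 m — insert F2 between Z3 and Q6.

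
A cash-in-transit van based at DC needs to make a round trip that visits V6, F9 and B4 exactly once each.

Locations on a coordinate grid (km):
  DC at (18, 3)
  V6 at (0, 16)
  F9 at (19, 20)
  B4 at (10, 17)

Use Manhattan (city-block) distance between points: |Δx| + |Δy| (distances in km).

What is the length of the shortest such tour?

Shortest round trip = 72 km.

There are 3 distinct closed tours to check (reversals are equivalent).
DC→V6→F9→B4→DC: 31+23+12+22 = 88
DC→V6→B4→F9→DC: 31+11+12+18 = 72
DC→F9→V6→B4→DC: 18+23+11+22 = 74
The minimum is 72.
One optimal route: DC → V6 → B4 → F9 → DC (or its reverse).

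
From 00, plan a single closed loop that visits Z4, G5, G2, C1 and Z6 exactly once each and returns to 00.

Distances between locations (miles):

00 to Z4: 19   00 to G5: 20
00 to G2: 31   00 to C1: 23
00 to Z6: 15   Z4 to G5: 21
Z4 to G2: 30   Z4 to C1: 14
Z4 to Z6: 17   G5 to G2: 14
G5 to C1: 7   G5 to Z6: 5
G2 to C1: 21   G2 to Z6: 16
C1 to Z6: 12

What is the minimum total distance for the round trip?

Minimum total distance: 85 miles.

With 5 stops there are 5!/2 = 60 distinct round trips (a route and its reverse cost the same).
00 - Z4 - G5 - G2 - C1 - Z6 - 00: 19+21+14+21+12+15 = 102
00 - Z4 - G5 - G2 - Z6 - C1 - 00: 19+21+14+16+12+23 = 105
00 - Z4 - G5 - C1 - G2 - Z6 - 00: 19+21+7+21+16+15 = 99
00 - Z4 - G5 - C1 - Z6 - G2 - 00: 19+21+7+12+16+31 = 106
00 - Z4 - G5 - Z6 - G2 - C1 - 00: 19+21+5+16+21+23 = 105
00 - Z4 - G5 - Z6 - C1 - G2 - 00: 19+21+5+12+21+31 = 109
00 - Z4 - G2 - G5 - C1 - Z6 - 00: 19+30+14+7+12+15 = 97
00 - Z4 - G2 - G5 - Z6 - C1 - 00: 19+30+14+5+12+23 = 103
00 - Z4 - G2 - C1 - G5 - Z6 - 00: 19+30+21+7+5+15 = 97
00 - Z4 - G2 - C1 - Z6 - G5 - 00: 19+30+21+12+5+20 = 107
00 - Z4 - G2 - Z6 - G5 - C1 - 00: 19+30+16+5+7+23 = 100
00 - Z4 - G2 - Z6 - C1 - G5 - 00: 19+30+16+12+7+20 = 104
00 - Z4 - C1 - G5 - G2 - Z6 - 00: 19+14+7+14+16+15 = 85
00 - Z4 - C1 - G5 - Z6 - G2 - 00: 19+14+7+5+16+31 = 92
… (46 more)
The minimum is 85.
One optimal route: 00 → Z4 → C1 → G5 → G2 → Z6 → 00 (or its reverse).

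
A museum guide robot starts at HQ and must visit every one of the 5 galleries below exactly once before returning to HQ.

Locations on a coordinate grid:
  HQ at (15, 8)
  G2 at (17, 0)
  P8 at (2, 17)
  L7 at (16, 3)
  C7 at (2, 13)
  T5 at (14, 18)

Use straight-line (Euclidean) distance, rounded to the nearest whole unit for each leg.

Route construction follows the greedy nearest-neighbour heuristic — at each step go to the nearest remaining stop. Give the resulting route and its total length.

From HQ: distances to unvisited — L7=5, G2=8, T5=10, C7=14, P8=16. Nearest is L7 (5).
From L7: distances to unvisited — G2=3, T5=15, C7=17, P8=20. Nearest is G2 (3).
From G2: distances to unvisited — T5=18, C7=20, P8=23. Nearest is T5 (18).
From T5: distances to unvisited — P8=12, C7=13. Nearest is P8 (12).
From P8: distances to unvisited — C7=4. Nearest is C7 (4).
Return C7→HQ: 14.
Total = 5 + 3 + 18 + 12 + 4 + 14 = 56.

56 along HQ → L7 → G2 → T5 → P8 → C7 → HQ.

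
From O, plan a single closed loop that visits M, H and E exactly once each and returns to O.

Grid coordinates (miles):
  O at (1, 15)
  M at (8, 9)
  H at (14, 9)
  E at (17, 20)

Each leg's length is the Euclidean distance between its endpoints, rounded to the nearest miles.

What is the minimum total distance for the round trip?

43 miles — the shortest possible round trip.

O-M-H-E-O: 9+6+11+17 = 43
O-M-E-H-O: 9+14+11+14 = 48
O-H-M-E-O: 14+6+14+17 = 51
The minimum is 43.
One optimal route: O → M → H → E → O (or its reverse).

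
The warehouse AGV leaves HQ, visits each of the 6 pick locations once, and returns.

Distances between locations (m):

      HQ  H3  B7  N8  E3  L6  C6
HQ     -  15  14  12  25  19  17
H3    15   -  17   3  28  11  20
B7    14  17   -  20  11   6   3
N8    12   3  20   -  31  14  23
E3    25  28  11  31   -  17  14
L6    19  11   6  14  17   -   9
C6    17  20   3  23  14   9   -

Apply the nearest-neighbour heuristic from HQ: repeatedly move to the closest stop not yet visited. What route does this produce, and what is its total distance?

From HQ: distances to unvisited — N8=12, B7=14, H3=15, C6=17, L6=19, E3=25. Nearest is N8 (12).
From N8: distances to unvisited — H3=3, L6=14, B7=20, C6=23, E3=31. Nearest is H3 (3).
From H3: distances to unvisited — L6=11, B7=17, C6=20, E3=28. Nearest is L6 (11).
From L6: distances to unvisited — B7=6, C6=9, E3=17. Nearest is B7 (6).
From B7: distances to unvisited — C6=3, E3=11. Nearest is C6 (3).
From C6: distances to unvisited — E3=14. Nearest is E3 (14).
Return E3→HQ: 25.
Total = 12 + 3 + 11 + 6 + 3 + 14 + 25 = 74.

Nearest-neighbour total = 74 m; route HQ → N8 → H3 → L6 → B7 → C6 → E3 → HQ.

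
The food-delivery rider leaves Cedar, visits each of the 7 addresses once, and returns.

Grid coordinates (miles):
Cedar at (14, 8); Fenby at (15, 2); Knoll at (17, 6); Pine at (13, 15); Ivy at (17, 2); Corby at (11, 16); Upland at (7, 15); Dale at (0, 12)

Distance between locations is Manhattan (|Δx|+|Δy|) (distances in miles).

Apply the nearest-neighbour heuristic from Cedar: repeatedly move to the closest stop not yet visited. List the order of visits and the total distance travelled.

Total distance 62 miles via the nearest-neighbour route Cedar → Knoll → Ivy → Fenby → Pine → Corby → Upland → Dale → Cedar.

At Cedar the remaining stops are Knoll 5, Fenby 7, Pine 8, Ivy 9, Corby 11, Upland 14, Dale 18; go to Knoll.
At Knoll the remaining stops are Ivy 4, Fenby 6, Pine 13, Corby 16, Upland 19, Dale 23; go to Ivy.
At Ivy the remaining stops are Fenby 2, Pine 17, Corby 20, Upland 23, Dale 27; go to Fenby.
At Fenby the remaining stops are Pine 15, Corby 18, Upland 21, Dale 25; go to Pine.
At Pine the remaining stops are Corby 3, Upland 6, Dale 16; go to Corby.
At Corby the remaining stops are Upland 5, Dale 15; go to Upland.
At Upland the remaining stops are Dale 10; go to Dale.
Return Dale→Cedar: 18.
Total = 5 + 4 + 2 + 15 + 3 + 5 + 10 + 18 = 62.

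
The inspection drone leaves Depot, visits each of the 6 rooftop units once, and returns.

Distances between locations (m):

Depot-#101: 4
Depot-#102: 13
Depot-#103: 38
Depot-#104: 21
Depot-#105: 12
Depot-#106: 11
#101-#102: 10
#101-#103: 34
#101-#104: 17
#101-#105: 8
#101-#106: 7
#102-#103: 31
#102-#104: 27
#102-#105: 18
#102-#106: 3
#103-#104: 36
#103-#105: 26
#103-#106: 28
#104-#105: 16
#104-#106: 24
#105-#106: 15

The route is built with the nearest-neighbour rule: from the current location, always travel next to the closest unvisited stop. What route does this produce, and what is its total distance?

Depot → [#101:4 / #106:11 / #105:12 / #102:13 / #104:21 / #103:38] → #101 (4)
#101 → [#106:7 / #105:8 / #102:10 / #104:17 / #103:34] → #106 (7)
#106 → [#102:3 / #105:15 / #104:24 / #103:28] → #102 (3)
#102 → [#105:18 / #104:27 / #103:31] → #105 (18)
#105 → [#104:16 / #103:26] → #104 (16)
#104 → [#103:36] → #103 (36)
Return #103→Depot: 38.
Total = 4 + 7 + 3 + 18 + 16 + 36 + 38 = 122.

Nearest-neighbour total = 122 m; route Depot → #101 → #106 → #102 → #105 → #104 → #103 → Depot.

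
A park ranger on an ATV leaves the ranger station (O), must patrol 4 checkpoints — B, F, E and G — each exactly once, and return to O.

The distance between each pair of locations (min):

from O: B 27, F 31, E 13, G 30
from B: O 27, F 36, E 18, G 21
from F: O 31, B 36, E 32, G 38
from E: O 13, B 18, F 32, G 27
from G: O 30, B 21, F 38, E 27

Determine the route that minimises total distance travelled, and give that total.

There are 12 distinct closed tours to check (reversals are equivalent).
O → B → F → E → G → O: 27+36+32+27+30 = 152
O → B → F → G → E → O: 27+36+38+27+13 = 141
O → B → E → F → G → O: 27+18+32+38+30 = 145
O → B → E → G → F → O: 27+18+27+38+31 = 141
O → B → G → F → E → O: 27+21+38+32+13 = 131
O → B → G → E → F → O: 27+21+27+32+31 = 138
O → F → B → E → G → O: 31+36+18+27+30 = 142
O → F → B → G → E → O: 31+36+21+27+13 = 128
O → F → E → B → G → O: 31+32+18+21+30 = 132
O → F → G → B → E → O: 31+38+21+18+13 = 121
O → E → B → F → G → O: 13+18+36+38+30 = 135
O → E → F → B → G → O: 13+32+36+21+30 = 132
The minimum is 121.
One optimal route: O → F → G → B → E → O (or its reverse).

Shortest round trip = 121 min.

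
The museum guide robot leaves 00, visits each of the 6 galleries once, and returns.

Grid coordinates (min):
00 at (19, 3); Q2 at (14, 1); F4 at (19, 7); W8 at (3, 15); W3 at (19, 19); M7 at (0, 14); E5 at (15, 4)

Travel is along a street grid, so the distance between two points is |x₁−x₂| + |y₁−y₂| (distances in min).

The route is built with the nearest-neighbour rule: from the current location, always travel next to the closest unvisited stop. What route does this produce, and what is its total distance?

Total distance 92 min via the nearest-neighbour route 00 → F4 → E5 → Q2 → W3 → W8 → M7 → 00.

At 00 the remaining stops are F4 4, E5 5, Q2 7, W3 16, W8 28, M7 30; go to F4.
At F4 the remaining stops are E5 7, Q2 11, W3 12, W8 24, M7 26; go to E5.
At E5 the remaining stops are Q2 4, W3 19, W8 23, M7 25; go to Q2.
At Q2 the remaining stops are W3 23, W8 25, M7 27; go to W3.
At W3 the remaining stops are W8 20, M7 24; go to W8.
At W8 the remaining stops are M7 4; go to M7.
Return M7→00: 30.
Total = 4 + 7 + 4 + 23 + 20 + 4 + 30 = 92.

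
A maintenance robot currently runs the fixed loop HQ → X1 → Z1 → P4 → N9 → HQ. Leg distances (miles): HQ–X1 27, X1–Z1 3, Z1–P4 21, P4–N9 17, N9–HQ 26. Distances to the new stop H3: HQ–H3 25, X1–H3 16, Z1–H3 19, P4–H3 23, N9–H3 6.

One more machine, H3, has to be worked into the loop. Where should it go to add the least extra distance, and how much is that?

+5 miles — insert H3 between N9 and HQ.

Insertion cost between consecutive stops i–j is d(i,H3) + d(H3,j) − d(i,j):
  between HQ and X1: 25 + 16 − 27 = 14
  between X1 and Z1: 16 + 19 − 3 = 32
  between Z1 and P4: 19 + 23 − 21 = 21
  between P4 and N9: 23 + 6 − 17 = 12
  between N9 and HQ: 6 + 25 − 26 = 5
Cheapest insertion is between N9 and HQ, adding 5.
New total = 94 + 5 = 99.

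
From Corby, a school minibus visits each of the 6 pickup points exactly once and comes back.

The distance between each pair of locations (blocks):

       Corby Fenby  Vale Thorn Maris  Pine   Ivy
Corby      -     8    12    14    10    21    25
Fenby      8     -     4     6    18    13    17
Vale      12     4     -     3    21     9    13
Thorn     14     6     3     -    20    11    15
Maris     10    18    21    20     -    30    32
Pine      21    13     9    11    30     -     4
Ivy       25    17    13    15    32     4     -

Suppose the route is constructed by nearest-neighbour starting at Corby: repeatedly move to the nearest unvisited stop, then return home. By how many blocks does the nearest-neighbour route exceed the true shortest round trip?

The nearest-neighbour route is 2 blocks longer than optimal.

Corby: Fenby=8, Maris=10, Vale=12, Thorn=14, Pine=21, Ivy=25 ⇒ Fenby
Fenby: Vale=4, Thorn=6, Pine=13, Ivy=17, Maris=18 ⇒ Vale
Vale: Thorn=3, Pine=9, Ivy=13, Maris=21 ⇒ Thorn
Thorn: Pine=11, Ivy=15, Maris=20 ⇒ Pine
Pine: Ivy=4, Maris=30 ⇒ Ivy
Ivy: Maris=32 ⇒ Maris
NN route Corby → Fenby → Vale → Thorn → Pine → Ivy → Maris → Corby costs 72.
Optimal: Corby → Fenby → Vale → Pine → Ivy → Thorn → Maris → Corby costs 70 (by enumerating all 360 distinct tours).
Excess = 72 − 70 = 2.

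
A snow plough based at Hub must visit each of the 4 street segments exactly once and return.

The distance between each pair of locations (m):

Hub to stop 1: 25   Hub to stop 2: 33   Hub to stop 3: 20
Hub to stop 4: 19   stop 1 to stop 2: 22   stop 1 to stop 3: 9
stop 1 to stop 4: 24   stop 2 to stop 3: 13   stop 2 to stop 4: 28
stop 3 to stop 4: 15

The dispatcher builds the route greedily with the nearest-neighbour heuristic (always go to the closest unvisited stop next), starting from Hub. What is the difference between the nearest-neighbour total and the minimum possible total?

Hub: stop 4=19, stop 3=20, stop 1=25, stop 2=33 ⇒ stop 4
stop 4: stop 3=15, stop 1=24, stop 2=28 ⇒ stop 3
stop 3: stop 1=9, stop 2=13 ⇒ stop 1
stop 1: stop 2=22 ⇒ stop 2
NN route Hub → stop 4 → stop 3 → stop 1 → stop 2 → Hub costs 98.
Optimal: Hub → stop 1 → stop 2 → stop 3 → stop 4 → Hub costs 94 (by enumerating all 12 distinct tours).
Excess = 98 − 94 = 4.

The nearest-neighbour route is 4 m longer than optimal.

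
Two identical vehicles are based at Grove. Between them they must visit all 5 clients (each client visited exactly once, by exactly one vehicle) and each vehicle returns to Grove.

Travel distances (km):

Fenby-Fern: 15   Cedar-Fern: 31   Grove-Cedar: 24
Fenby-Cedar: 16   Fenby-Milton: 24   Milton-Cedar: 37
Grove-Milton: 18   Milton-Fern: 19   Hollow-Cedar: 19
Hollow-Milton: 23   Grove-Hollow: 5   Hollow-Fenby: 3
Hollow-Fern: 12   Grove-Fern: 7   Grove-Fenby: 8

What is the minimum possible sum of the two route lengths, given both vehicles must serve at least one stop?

Try each way of splitting the stops between the two vehicles (each non-empty) and, for each split, find the best tour for each vehicle:
  {Hollow} + {Fenby, Milton, Cedar, Fern}: 10 + 87 = 97
  {Fenby} + {Hollow, Milton, Cedar, Fern}: 16 + 87 = 103
  {Hollow, Fenby} + {Milton, Cedar, Fern}: 16 + 87 = 103
  {Milton} + {Hollow, Fenby, Cedar, Fern}: 36 + 62 = 98
  {Hollow, Milton} + {Fenby, Cedar, Fern}: 46 + 62 = 108
  {Fenby, Milton} + {Hollow, Cedar, Fern}: 50 + 62 = 112
  … (15 splits in total)
  {Hollow, Fenby, Cedar} + {Milton, Fern}: 48 + 44 = 92  ← best
Best: vehicle 1 Grove → Hollow → Fenby → Cedar → Grove = 48; vehicle 2 Grove → Milton → Fern → Grove = 44; combined 92.

92 km — the smallest possible combined total.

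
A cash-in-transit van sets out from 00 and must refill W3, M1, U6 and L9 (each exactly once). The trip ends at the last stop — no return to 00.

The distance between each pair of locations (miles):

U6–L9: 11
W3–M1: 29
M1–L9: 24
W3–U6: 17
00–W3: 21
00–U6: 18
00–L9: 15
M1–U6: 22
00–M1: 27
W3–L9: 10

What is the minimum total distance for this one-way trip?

There are 4! = 24 possible orderings.
00→W3→M1→U6→L9: 21+29+22+11 = 83
00→W3→M1→L9→U6: 21+29+24+11 = 85
00→W3→U6→M1→L9: 21+17+22+24 = 84
00→W3→U6→L9→M1: 21+17+11+24 = 73
00→W3→L9→M1→U6: 21+10+24+22 = 77
00→W3→L9→U6→M1: 21+10+11+22 = 64
00→M1→W3→U6→L9: 27+29+17+11 = 84
00→M1→W3→L9→U6: 27+29+10+11 = 77
00→M1→U6→W3→L9: 27+22+17+10 = 76
00→M1→U6→L9→W3: 27+22+11+10 = 70
00→M1→L9→W3→U6: 27+24+10+17 = 78
00→M1→L9→U6→W3: 27+24+11+17 = 79
00→U6→W3→M1→L9: 18+17+29+24 = 88
00→U6→W3→L9→M1: 18+17+10+24 = 69
… (10 more)
The minimum is 64.
One shortest path: 00 → W3 → L9 → U6 → M1.

64 miles — the minimum one-way total.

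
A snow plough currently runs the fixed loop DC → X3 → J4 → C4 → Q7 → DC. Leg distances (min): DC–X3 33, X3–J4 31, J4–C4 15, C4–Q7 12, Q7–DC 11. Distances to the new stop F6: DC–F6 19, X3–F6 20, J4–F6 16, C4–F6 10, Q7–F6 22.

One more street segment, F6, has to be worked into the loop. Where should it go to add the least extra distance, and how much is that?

Insertion cost between consecutive stops i–j is d(i,F6) + d(F6,j) − d(i,j):
  between DC and X3: 19 + 20 − 33 = 6
  between X3 and J4: 20 + 16 − 31 = 5
  between J4 and C4: 16 + 10 − 15 = 11
  between C4 and Q7: 10 + 22 − 12 = 20
  between Q7 and DC: 22 + 19 − 11 = 30
Cheapest insertion is between X3 and J4, adding 5.
New total = 102 + 5 = 107.

Adding 5 min by placing F6 on the X3–J4 leg.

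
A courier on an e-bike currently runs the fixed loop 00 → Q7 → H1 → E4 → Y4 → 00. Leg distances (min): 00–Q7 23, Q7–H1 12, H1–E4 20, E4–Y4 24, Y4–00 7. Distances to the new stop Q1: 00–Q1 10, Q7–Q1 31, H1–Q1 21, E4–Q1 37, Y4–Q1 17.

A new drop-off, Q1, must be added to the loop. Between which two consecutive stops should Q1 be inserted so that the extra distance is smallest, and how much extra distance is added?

Insertion cost between consecutive stops i–j is d(i,Q1) + d(Q1,j) − d(i,j):
  between 00 and Q7: 10 + 31 − 23 = 18
  between Q7 and H1: 31 + 21 − 12 = 40
  between H1 and E4: 21 + 37 − 20 = 38
  between E4 and Y4: 37 + 17 − 24 = 30
  between Y4 and 00: 17 + 10 − 7 = 20
Cheapest insertion is between 00 and Q7, adding 18.
New total = 86 + 18 = 104.

Adding 18 min by placing Q1 on the 00–Q7 leg.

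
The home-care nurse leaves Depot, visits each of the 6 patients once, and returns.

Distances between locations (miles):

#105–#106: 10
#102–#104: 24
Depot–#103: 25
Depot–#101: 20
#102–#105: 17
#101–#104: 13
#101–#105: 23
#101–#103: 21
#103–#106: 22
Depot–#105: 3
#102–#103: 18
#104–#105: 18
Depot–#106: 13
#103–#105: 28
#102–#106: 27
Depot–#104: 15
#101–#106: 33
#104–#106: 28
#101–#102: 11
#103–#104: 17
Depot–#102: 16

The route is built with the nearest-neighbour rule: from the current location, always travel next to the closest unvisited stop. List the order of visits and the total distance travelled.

From Depot: distances to unvisited — #105=3, #106=13, #104=15, #102=16, #101=20, #103=25. Nearest is #105 (3).
From #105: distances to unvisited — #106=10, #102=17, #104=18, #101=23, #103=28. Nearest is #106 (10).
From #106: distances to unvisited — #103=22, #102=27, #104=28, #101=33. Nearest is #103 (22).
From #103: distances to unvisited — #104=17, #102=18, #101=21. Nearest is #104 (17).
From #104: distances to unvisited — #101=13, #102=24. Nearest is #101 (13).
From #101: distances to unvisited — #102=11. Nearest is #102 (11).
Return #102→Depot: 16.
Total = 3 + 10 + 22 + 17 + 13 + 11 + 16 = 92.

Nearest-neighbour total = 92 miles; route Depot → #105 → #106 → #103 → #104 → #101 → #102 → Depot.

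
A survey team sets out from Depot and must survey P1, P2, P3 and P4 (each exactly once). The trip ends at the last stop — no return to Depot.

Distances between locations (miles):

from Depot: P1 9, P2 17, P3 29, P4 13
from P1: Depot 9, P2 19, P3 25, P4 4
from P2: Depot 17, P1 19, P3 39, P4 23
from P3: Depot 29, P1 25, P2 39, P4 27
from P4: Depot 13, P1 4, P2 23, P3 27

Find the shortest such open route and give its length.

There are 4! = 24 possible orderings.
Depot → P1 → P2 → P3 → P4: 9+19+39+27 = 94
Depot → P1 → P2 → P4 → P3: 9+19+23+27 = 78
Depot → P1 → P3 → P2 → P4: 9+25+39+23 = 96
Depot → P1 → P3 → P4 → P2: 9+25+27+23 = 84
Depot → P1 → P4 → P2 → P3: 9+4+23+39 = 75
Depot → P1 → P4 → P3 → P2: 9+4+27+39 = 79
Depot → P2 → P1 → P3 → P4: 17+19+25+27 = 88
Depot → P2 → P1 → P4 → P3: 17+19+4+27 = 67
Depot → P2 → P3 → P1 → P4: 17+39+25+4 = 85
Depot → P2 → P3 → P4 → P1: 17+39+27+4 = 87
Depot → P2 → P4 → P1 → P3: 17+23+4+25 = 69
Depot → P2 → P4 → P3 → P1: 17+23+27+25 = 92
Depot → P3 → P1 → P2 → P4: 29+25+19+23 = 96
Depot → P3 → P1 → P4 → P2: 29+25+4+23 = 81
… (10 more)
The minimum is 67.
One shortest path: Depot → P2 → P1 → P4 → P3.

Minimum one-way distance = 67 miles.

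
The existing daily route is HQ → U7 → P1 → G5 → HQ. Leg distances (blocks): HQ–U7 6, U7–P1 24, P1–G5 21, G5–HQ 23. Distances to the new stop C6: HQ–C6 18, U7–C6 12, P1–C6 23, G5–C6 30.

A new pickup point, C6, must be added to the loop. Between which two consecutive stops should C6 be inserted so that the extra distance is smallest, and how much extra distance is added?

Insertion cost between consecutive stops i–j is d(i,C6) + d(C6,j) − d(i,j):
  between HQ and U7: 18 + 12 − 6 = 24
  between U7 and P1: 12 + 23 − 24 = 11
  between P1 and G5: 23 + 30 − 21 = 32
  between G5 and HQ: 30 + 18 − 23 = 25
Cheapest insertion is between U7 and P1, adding 11.
New total = 74 + 11 = 85.

Minimum extra distance: 11 blocks, inserting C6 between U7 and P1.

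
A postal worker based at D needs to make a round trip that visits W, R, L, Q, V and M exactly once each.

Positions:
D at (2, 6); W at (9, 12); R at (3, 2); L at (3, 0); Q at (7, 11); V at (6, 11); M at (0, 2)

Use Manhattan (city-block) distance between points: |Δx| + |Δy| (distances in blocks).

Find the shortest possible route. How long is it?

Shortest round trip = 42 blocks.

D-W-R-L-Q-V-M-D: 13+16+2+15+1+15+6 = 68
D-W-R-L-Q-M-V-D: 13+16+2+15+16+15+9 = 86
D-W-R-L-V-Q-M-D: 13+16+2+14+1+16+6 = 68
D-W-R-L-V-M-Q-D: 13+16+2+14+15+16+10 = 86
D-W-R-L-M-Q-V-D: 13+16+2+5+16+1+9 = 62
D-W-R-L-M-V-Q-D: 13+16+2+5+15+1+10 = 62
D-W-R-Q-L-V-M-D: 13+16+13+15+14+15+6 = 92
D-W-R-Q-L-M-V-D: 13+16+13+15+5+15+9 = 86
… (352 more)
D-W-Q-V-R-L-M-D: 13+3+1+12+2+5+6 = 42  ← best
The minimum is 42.
One optimal route: D → W → Q → V → R → L → M → D (or its reverse).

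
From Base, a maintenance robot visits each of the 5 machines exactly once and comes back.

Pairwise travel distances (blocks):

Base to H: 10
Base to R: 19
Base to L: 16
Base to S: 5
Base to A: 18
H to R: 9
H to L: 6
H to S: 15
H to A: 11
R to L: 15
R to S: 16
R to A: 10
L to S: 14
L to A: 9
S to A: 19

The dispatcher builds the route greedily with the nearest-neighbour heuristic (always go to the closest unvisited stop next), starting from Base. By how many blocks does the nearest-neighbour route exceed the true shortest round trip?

From Base: S=5, H=10, L=16, A=18, R=19 → choose S (5).
From S: L=14, H=15, R=16, A=19 → choose L (14).
From L: H=6, A=9, R=15 → choose H (6).
From H: R=9, A=11 → choose R (9).
From R: A=10 → choose A (10).
NN route Base → S → L → H → R → A → Base costs 62.
Optimal: Base → H → L → A → R → S → Base costs 56 (by enumerating all 60 distinct tours).
Excess = 62 − 56 = 6.

The nearest-neighbour route is 6 blocks longer than optimal.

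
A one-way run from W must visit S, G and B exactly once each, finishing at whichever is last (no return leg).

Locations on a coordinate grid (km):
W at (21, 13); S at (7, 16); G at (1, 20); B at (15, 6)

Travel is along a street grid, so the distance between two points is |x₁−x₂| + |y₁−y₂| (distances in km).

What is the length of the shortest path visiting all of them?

Shortest open route: 41 km.

There are 3! = 6 possible orderings.
W→S→G→B: 17+10+28 = 55
W→S→B→G: 17+18+28 = 63
W→G→S→B: 27+10+18 = 55
W→G→B→S: 27+28+18 = 73
W→B→S→G: 13+18+10 = 41
W→B→G→S: 13+28+10 = 51
The minimum is 41.
One shortest path: W → B → S → G.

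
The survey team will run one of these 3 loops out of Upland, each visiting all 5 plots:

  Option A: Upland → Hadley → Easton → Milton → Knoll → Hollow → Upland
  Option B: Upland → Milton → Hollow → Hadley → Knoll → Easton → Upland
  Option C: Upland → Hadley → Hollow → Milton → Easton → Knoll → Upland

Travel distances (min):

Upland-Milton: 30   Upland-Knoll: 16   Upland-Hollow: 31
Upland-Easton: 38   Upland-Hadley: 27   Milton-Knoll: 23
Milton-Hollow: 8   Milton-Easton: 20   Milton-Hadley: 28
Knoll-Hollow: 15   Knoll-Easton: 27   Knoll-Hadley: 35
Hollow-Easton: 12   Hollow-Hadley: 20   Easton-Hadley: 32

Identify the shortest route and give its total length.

Option A: 27 + 32 + 20 + 23 + 15 + 31 = 148
Option B: 30 + 8 + 20 + 35 + 27 + 38 = 158
Option C: 27 + 20 + 8 + 20 + 27 + 16 = 118

118 min — Option C is the shortest.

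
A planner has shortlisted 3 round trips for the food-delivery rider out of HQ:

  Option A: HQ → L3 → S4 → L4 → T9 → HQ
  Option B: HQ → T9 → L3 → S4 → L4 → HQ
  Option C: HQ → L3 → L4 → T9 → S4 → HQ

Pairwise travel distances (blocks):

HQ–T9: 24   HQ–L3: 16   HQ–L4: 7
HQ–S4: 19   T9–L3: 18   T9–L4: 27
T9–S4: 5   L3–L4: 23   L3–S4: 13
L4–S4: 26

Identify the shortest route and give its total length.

Option A: 16 + 13 + 26 + 27 + 24 = 106
Option B: 24 + 18 + 13 + 26 + 7 = 88
Option C: 16 + 23 + 27 + 5 + 19 = 90

Shortest is Option B, total 88 blocks.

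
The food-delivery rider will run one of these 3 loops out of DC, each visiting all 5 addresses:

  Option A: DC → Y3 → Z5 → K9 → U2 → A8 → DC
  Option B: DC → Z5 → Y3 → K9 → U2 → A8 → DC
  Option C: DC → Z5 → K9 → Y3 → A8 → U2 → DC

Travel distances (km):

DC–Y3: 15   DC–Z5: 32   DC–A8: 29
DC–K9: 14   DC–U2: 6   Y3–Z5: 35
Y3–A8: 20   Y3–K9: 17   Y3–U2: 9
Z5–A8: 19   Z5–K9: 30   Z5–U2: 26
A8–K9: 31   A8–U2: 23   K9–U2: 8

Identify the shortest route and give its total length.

128 km — Option C is the shortest.

Option A: 15 + 35 + 30 + 8 + 23 + 29 = 140
Option B: 32 + 35 + 17 + 8 + 23 + 29 = 144
Option C: 32 + 30 + 17 + 20 + 23 + 6 = 128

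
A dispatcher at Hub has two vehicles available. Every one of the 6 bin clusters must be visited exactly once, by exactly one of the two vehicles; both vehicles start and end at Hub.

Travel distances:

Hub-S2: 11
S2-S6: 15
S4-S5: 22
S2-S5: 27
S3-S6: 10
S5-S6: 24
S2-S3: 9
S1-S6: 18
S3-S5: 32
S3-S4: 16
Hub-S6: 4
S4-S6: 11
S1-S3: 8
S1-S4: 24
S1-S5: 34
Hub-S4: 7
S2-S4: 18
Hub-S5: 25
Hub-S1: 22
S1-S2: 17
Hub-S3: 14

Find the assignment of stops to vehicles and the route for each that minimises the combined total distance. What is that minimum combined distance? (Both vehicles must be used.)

Minimum combined distance: 99.

Try each way of splitting the stops between the two vehicles (each non-empty) and, for each split, find the best tour for each vehicle:
  {S1} + {S2, S3, S4, S5, S6}: 44 + 79 = 123
  {S2} + {S1, S3, S4, S5, S6}: 22 + 85 = 107
  {S1, S2} + {S3, S4, S5, S6}: 50 + 75 = 125
  {S3} + {S1, S2, S4, S5, S6}: 28 + 95 = 123
  {S1, S3} + {S2, S4, S5, S6}: 44 + 75 = 119
  {S2, S3} + {S1, S4, S5, S6}: 34 + 85 = 119
  … (31 splits in total)
  {S1, S2, S3, S4, S5} + {S6}: 91 + 8 = 99  ← best
Best: vehicle 1 Hub → S2 → S3 → S1 → S5 → S4 → Hub = 91; vehicle 2 Hub → S6 → Hub = 8; combined 99.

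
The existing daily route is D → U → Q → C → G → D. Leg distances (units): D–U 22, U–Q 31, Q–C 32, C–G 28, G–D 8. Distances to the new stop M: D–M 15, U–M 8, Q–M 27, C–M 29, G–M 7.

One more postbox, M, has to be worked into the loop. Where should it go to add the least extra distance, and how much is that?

Insertion cost between consecutive stops i–j is d(i,M) + d(M,j) − d(i,j):
  between D and U: 15 + 8 − 22 = 1
  between U and Q: 8 + 27 − 31 = 4
  between Q and C: 27 + 29 − 32 = 24
  between C and G: 29 + 7 − 28 = 8
  between G and D: 7 + 15 − 8 = 14
Cheapest insertion is between D and U, adding 1.
New total = 121 + 1 = 122.

+1 — insert M between D and U.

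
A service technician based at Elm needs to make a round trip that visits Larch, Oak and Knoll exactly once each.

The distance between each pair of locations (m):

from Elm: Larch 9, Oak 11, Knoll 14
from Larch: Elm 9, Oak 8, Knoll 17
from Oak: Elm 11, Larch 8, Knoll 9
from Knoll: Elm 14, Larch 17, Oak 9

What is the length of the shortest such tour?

Minimum total distance: 40 m.

Elm-Larch-Oak-Knoll-Elm: 9+8+9+14 = 40
Elm-Larch-Knoll-Oak-Elm: 9+17+9+11 = 46
Elm-Oak-Larch-Knoll-Elm: 11+8+17+14 = 50
The minimum is 40.
One optimal route: Elm → Larch → Oak → Knoll → Elm (or its reverse).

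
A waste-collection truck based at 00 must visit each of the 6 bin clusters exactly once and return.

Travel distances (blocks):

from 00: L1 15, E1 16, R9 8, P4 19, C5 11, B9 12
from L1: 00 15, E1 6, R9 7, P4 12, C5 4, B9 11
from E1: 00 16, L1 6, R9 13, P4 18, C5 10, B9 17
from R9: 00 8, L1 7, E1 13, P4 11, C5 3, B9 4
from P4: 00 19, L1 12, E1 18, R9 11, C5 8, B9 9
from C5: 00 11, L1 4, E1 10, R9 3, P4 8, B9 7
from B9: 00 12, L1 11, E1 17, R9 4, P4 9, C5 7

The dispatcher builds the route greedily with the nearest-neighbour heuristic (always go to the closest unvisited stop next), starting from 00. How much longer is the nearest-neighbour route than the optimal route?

Excess over optimum: 11 blocks.

00: R9=8, C5=11, B9=12, L1=15, E1=16, P4=19 ⇒ R9
R9: C5=3, B9=4, L1=7, P4=11, E1=13 ⇒ C5
C5: L1=4, B9=7, P4=8, E1=10 ⇒ L1
L1: E1=6, B9=11, P4=12 ⇒ E1
E1: B9=17, P4=18 ⇒ B9
B9: P4=9 ⇒ P4
NN route 00 → R9 → C5 → L1 → E1 → B9 → P4 → 00 costs 66.
Optimal: 00 → E1 → L1 → C5 → P4 → B9 → R9 → 00 costs 55 (by enumerating all 360 distinct tours).
Excess = 66 − 55 = 11.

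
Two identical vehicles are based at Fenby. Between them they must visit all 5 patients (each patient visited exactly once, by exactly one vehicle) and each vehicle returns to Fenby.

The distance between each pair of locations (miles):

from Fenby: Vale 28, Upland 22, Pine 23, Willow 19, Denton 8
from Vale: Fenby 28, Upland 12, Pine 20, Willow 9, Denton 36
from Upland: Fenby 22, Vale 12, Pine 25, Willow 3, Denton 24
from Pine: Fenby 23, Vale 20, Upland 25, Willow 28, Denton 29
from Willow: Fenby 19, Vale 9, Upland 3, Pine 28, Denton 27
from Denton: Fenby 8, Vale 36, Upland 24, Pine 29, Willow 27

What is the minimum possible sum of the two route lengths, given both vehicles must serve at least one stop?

There are 2^4 − 1 = 15 ways to divide the 5 stops into two non-empty groups. For each, the best each vehicle can do is its own shortest tour through its group:
  {Vale} + {Upland, Pine, Willow, Denton}: 56 + 84 = 140
  {Upland} + {Vale, Pine, Willow, Denton}: 44 + 85 = 129
  {Vale, Upland} + {Pine, Willow, Denton}: 62 + 84 = 146
  {Pine} + {Vale, Upland, Willow, Denton}: 46 + 72 = 118
  {Vale, Pine} + {Upland, Willow, Denton}: 71 + 54 = 125
  {Upland, Pine} + {Vale, Willow, Denton}: 70 + 72 = 142
  … (15 splits in total)
  {Vale, Upland, Pine, Willow} + {Denton}: 77 + 16 = 93  ← best
Best: vehicle 1 Fenby → Upland → Willow → Vale → Pine → Fenby = 77; vehicle 2 Fenby → Denton → Fenby = 16; combined 93.

Minimum combined distance: 93 miles.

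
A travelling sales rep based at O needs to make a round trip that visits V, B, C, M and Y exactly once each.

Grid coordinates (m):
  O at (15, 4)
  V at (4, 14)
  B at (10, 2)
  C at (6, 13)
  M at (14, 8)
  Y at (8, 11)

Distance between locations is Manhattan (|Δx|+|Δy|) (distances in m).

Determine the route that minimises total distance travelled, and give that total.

O - V - B - C - M - Y - O: 21+18+15+13+9+14 = 90
O - V - B - C - Y - M - O: 21+18+15+4+9+5 = 72
O - V - B - M - C - Y - O: 21+18+10+13+4+14 = 80
O - V - B - M - Y - C - O: 21+18+10+9+4+18 = 80
O - V - B - Y - C - M - O: 21+18+11+4+13+5 = 72
O - V - B - Y - M - C - O: 21+18+11+9+13+18 = 90
O - V - C - B - M - Y - O: 21+3+15+10+9+14 = 72
O - V - C - B - Y - M - O: 21+3+15+11+9+5 = 64
O - V - C - M - B - Y - O: 21+3+13+10+11+14 = 72
O - V - C - M - Y - B - O: 21+3+13+9+11+7 = 64
O - V - C - Y - B - M - O: 21+3+4+11+10+5 = 54
O - V - C - Y - M - B - O: 21+3+4+9+10+7 = 54
O - V - M - B - C - Y - O: 21+16+10+15+4+14 = 80
O - V - M - B - Y - C - O: 21+16+10+11+4+18 = 80
… (46 more)
O - B - V - C - Y - M - O: 7+18+3+4+9+5 = 46  ← best
The minimum is 46.
One optimal route: O → B → V → C → Y → M → O (or its reverse).

Shortest round trip = 46 m.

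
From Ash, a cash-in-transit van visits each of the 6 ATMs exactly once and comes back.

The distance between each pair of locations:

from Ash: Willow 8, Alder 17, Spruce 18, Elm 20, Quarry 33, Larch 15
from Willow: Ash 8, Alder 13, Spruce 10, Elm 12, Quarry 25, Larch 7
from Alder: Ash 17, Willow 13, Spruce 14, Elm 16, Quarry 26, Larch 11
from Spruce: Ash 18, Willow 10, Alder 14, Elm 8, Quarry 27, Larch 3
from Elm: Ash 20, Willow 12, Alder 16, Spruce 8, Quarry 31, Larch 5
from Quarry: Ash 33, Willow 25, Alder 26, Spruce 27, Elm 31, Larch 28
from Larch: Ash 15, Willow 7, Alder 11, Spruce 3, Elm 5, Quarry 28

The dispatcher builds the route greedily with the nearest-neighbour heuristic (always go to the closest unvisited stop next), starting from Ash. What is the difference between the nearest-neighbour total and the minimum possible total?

The nearest-neighbour route is 3 longer than optimal.

From Ash: Willow=8, Larch=15, Alder=17, Spruce=18, Elm=20, Quarry=33 → choose Willow (8).
From Willow: Larch=7, Spruce=10, Elm=12, Alder=13, Quarry=25 → choose Larch (7).
From Larch: Spruce=3, Elm=5, Alder=11, Quarry=28 → choose Spruce (3).
From Spruce: Elm=8, Alder=14, Quarry=27 → choose Elm (8).
From Elm: Alder=16, Quarry=31 → choose Alder (16).
From Alder: Quarry=26 → choose Quarry (26).
NN route Ash → Willow → Larch → Spruce → Elm → Alder → Quarry → Ash costs 101.
Optimal: Ash → Willow → Elm → Larch → Spruce → Quarry → Alder → Ash costs 98 (by enumerating all 360 distinct tours).
Excess = 101 − 98 = 3.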